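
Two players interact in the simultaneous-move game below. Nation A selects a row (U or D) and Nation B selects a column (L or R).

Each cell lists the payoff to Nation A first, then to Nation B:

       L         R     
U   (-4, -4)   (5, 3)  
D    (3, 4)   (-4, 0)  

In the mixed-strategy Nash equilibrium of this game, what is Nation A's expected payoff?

First find q, the probability Nation B plays L, from Nation A's indifference between U and D: −4q + 5(1−q) = 3q − 4(1−q), giving q = 9/16.
Since Nation A is indifferent in equilibrium, Nation A's expected payoff equals the payoff from either row against (9/16, 7/16). Using U: −4(9/16) + 5(7/16) = -1/16.

-1/16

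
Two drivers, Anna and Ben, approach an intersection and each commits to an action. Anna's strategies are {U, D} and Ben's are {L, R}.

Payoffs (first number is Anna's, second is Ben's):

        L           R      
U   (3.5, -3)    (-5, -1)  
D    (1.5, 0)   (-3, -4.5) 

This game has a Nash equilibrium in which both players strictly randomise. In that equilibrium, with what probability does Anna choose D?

Let p be the probability that Anna plays U. In a completely mixed equilibrium, Ben must be indifferent between L and R.
Ben's expected payoff from L is −3p; from R it is −p − 4.5(1−p).
Setting these equal: −3p = 3.5p − 4.5, so p = 9/13.
Therefore Anna plays D with probability 1 − 9/13 = 4/13.

4/13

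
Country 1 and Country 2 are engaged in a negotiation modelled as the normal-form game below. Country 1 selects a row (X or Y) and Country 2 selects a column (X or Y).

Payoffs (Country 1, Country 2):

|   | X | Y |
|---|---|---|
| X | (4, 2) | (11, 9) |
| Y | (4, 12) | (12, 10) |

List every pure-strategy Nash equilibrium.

(X, X): Country 2 prefers Y (9 > 2) — not an equilibrium.
(X, Y): Country 1 prefers Y (12 > 11) — not an equilibrium.
(Y, X): Country 1 gets 4 ≥ 4 from X, and Country 2 gets 12 ≥ 10 from Y — Nash equilibrium.
(Y, Y): Country 2 prefers X (12 > 10) — not an equilibrium.

(Y, X)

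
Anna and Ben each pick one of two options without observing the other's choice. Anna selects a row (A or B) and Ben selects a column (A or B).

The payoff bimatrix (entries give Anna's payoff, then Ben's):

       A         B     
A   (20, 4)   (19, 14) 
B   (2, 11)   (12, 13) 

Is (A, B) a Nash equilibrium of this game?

At (A, B), Anna earns 19; switching to B would give 12, so Anna has no profitable deviation.
Ben earns 14; switching to A would give 4, so Ben has no profitable deviation.
Neither player can gain by a unilateral deviation, so this profile is a Nash equilibrium.

Yes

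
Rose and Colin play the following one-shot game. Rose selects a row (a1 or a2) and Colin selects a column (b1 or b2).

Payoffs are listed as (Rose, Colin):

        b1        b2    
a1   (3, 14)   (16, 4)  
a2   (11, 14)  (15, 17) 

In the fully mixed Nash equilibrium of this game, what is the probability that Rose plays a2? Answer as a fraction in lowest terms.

Let x be the probability that Rose plays a1. In a completely mixed equilibrium, Colin must be indifferent between b1 and b2.
Colin's expected payoff from b1 is 14x + 14(1−x); from b2 it is 4x + 17(1−x).
Setting these equal: 14 = −13x + 17, so x = 3/13.
Therefore Rose plays a2 with probability 1 − 3/13 = 10/13.

10/13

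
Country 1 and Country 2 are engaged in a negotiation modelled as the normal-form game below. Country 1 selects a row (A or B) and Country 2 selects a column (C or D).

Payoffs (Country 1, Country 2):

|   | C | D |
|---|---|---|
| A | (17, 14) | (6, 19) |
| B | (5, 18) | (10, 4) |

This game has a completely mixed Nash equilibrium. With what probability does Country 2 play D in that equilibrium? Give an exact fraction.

Let q be the probability that Country 2 plays C. In a completely mixed equilibrium, Country 1 must be indifferent between A and B.
Country 1's expected payoff from A is 17q + 6(1−q); from B it is 5q + 10(1−q).
Setting these equal: 11q + 6 = −5q + 10, so q = 1/4.
Therefore Country 2 plays D with probability 1 − 1/4 = 3/4.

3/4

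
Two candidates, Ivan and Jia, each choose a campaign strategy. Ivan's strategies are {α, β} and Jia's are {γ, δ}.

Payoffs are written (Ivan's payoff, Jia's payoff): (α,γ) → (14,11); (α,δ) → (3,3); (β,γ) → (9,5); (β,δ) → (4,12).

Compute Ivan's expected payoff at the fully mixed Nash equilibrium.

29/6

First find y, the probability Jia plays γ, from Ivan's indifference between α and β: 14y + 3(1−y) = 9y + 4(1−y), giving y = 1/6.
Since Ivan is indifferent in equilibrium, Ivan's expected payoff equals the payoff from either row against (1/6, 5/6). Using α: 14(1/6) + 3(5/6) = 29/6.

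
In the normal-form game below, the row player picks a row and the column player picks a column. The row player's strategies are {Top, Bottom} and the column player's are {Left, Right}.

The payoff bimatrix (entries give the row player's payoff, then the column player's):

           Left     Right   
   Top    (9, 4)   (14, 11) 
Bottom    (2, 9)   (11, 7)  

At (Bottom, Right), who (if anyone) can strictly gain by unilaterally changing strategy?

The row player at (Bottom, Right) earns 11; deviating to Top yields 14 — a strict improvement.
The column player earns 7; deviating to Left yields 9 — a strict improvement.
Both the row player and the column player have strictly profitable deviations.

Both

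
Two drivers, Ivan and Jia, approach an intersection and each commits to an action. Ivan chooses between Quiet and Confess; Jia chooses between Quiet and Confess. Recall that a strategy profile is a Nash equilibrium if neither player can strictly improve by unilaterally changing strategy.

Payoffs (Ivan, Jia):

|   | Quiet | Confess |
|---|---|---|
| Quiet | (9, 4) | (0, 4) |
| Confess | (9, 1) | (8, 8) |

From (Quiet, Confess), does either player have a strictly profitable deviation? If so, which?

Ivan at (Quiet, Confess) earns 0; deviating to Confess yields 8 — a strict improvement.
Jia earns 4; deviating to Quiet yields 4 — not better.
Only Ivan has a strictly profitable deviation.

Ivan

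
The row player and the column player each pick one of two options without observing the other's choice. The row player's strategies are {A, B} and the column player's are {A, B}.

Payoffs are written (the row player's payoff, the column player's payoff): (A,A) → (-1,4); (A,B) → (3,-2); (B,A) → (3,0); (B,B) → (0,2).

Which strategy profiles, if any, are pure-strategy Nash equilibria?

none

(A, A): the row player prefers B (3 > -1) — not an equilibrium.
(A, B): the column player prefers A (4 > -2) — not an equilibrium.
(B, A): the column player prefers B (2 > 0) — not an equilibrium.
(B, B): the row player prefers A (3 > 0) — not an equilibrium.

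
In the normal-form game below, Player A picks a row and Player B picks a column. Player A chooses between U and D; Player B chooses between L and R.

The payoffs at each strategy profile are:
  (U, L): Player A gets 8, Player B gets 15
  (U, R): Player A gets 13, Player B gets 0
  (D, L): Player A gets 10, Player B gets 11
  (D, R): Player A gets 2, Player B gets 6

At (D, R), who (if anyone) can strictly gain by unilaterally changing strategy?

Both

Player A at (D, R) earns 2; deviating to U yields 13 — a strict improvement.
Player B earns 6; deviating to L yields 11 — a strict improvement.
Both Player A and Player B have strictly profitable deviations.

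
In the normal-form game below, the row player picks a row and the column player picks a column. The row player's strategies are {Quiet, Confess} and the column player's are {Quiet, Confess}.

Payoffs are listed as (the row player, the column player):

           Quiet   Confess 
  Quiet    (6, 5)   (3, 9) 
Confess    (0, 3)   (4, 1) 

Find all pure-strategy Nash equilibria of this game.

none

(Quiet, Quiet): the column player prefers Confess (9 > 5) — not an equilibrium.
(Quiet, Confess): the row player prefers Confess (4 > 3) — not an equilibrium.
(Confess, Quiet): the row player prefers Quiet (6 > 0) — not an equilibrium.
(Confess, Confess): the column player prefers Quiet (3 > 1) — not an equilibrium.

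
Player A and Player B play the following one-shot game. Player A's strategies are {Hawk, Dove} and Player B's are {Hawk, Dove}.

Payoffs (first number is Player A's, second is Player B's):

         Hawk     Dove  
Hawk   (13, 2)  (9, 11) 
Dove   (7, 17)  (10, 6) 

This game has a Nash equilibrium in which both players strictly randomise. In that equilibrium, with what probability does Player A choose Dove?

9/20

Let x be the probability that Player A plays Hawk. In a completely mixed equilibrium, Player B must be indifferent between Hawk and Dove.
Player B's expected payoff from Hawk is 2x + 17(1−x); from Dove it is 11x + 6(1−x).
Setting these equal: −15x + 17 = 5x + 6, so x = 11/20.
Therefore Player A plays Dove with probability 1 − 11/20 = 9/20.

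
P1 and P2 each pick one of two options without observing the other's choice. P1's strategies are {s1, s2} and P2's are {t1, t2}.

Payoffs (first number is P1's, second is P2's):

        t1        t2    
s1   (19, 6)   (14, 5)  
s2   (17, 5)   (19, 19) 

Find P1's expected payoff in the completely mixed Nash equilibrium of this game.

123/7

First find q, the probability P2 plays t1, from P1's indifference between s1 and s2: 19q + 14(1−q) = 17q + 19(1−q), giving q = 5/7.
Since P1 is indifferent in equilibrium, P1's expected payoff equals the payoff from either row against (5/7, 2/7). Using s1: 19(5/7) + 14(2/7) = 123/7.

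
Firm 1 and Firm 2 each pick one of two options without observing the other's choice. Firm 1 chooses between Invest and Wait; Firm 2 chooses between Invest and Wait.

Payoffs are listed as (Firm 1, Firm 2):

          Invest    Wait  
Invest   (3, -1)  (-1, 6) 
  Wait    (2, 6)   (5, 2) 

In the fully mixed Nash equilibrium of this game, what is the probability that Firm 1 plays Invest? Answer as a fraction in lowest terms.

4/11

Let r be the probability that Firm 1 plays Invest. In a completely mixed equilibrium, Firm 2 must be indifferent between Invest and Wait.
Firm 2's expected payoff from Invest is −r + 6(1−r); from Wait it is 6r + 2(1−r).
Setting these equal: −7r + 6 = 4r + 2, so r = 4/11.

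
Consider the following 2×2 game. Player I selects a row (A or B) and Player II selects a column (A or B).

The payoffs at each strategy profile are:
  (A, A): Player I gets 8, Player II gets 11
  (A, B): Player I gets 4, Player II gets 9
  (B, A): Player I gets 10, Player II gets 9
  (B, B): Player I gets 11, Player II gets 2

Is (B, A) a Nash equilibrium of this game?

At (B, A), Player I earns 10; switching to A would give 8, so Player I has no profitable deviation.
Player II earns 9; switching to B would give 2, so Player II has no profitable deviation.
Neither player can gain by a unilateral deviation, so this profile is a Nash equilibrium.

Yes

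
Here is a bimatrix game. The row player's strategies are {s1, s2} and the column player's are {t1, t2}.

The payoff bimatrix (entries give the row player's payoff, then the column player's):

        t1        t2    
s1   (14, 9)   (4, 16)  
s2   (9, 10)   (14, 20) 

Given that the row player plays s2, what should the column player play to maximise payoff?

Against s2, the column player earns 10 from t1 and 20 from t2.
So t2 is the best response.

t2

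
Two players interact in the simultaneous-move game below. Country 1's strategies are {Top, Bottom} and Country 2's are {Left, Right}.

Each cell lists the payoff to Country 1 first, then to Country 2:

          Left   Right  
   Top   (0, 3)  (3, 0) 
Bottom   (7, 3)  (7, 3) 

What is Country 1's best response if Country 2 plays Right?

Against Right, Country 1 earns 3 from Top and 7 from Bottom.
So Bottom is the best response.

Bottom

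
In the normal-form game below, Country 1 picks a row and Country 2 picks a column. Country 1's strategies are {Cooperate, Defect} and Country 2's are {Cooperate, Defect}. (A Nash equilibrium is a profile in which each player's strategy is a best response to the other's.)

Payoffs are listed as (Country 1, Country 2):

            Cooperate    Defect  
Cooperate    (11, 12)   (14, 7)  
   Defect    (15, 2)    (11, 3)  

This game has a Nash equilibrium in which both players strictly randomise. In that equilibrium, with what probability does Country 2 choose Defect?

Let c be the probability that Country 2 plays Cooperate. In a completely mixed equilibrium, Country 1 must be indifferent between Cooperate and Defect.
Country 1's expected payoff from Cooperate is 11c + 14(1−c); from Defect it is 15c + 11(1−c).
Setting these equal: −3c + 14 = 4c + 11, so c = 3/7.
Therefore Country 2 plays Defect with probability 1 − 3/7 = 4/7.

4/7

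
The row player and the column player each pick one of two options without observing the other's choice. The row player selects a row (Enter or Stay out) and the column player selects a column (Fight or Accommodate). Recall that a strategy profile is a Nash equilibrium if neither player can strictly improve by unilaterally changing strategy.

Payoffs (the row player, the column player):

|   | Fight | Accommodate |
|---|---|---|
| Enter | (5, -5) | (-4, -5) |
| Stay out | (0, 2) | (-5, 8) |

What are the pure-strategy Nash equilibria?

(Enter, Fight): the row player gets 5 ≥ 0 from Stay out, and the column player gets -5 ≥ -5 from Accommodate — Nash equilibrium.
(Enter, Accommodate): the row player gets -4 ≥ -5 from Stay out, and the column player gets -5 ≥ -5 from Fight — Nash equilibrium.
(Stay out, Fight): the row player prefers Enter (5 > 0); the column player prefers Accommodate (8 > 2) — not an equilibrium.
(Stay out, Accommodate): the row player prefers Enter (-4 > -5) — not an equilibrium.

(Enter, Fight) and (Enter, Accommodate)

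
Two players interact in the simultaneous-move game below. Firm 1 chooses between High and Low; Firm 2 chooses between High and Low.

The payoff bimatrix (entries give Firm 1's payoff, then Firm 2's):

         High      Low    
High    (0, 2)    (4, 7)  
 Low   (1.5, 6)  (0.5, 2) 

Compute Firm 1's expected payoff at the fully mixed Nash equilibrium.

First find q, the probability Firm 2 plays High, from Firm 1's indifference between High and Low: 4(1−q) = 1.5q + 0.5(1−q), giving q = 7/10.
Since Firm 1 is indifferent in equilibrium, Firm 1's expected payoff equals the payoff from either row against (7/10, 3/10). Using High: 4(3/10) = 6/5.

6/5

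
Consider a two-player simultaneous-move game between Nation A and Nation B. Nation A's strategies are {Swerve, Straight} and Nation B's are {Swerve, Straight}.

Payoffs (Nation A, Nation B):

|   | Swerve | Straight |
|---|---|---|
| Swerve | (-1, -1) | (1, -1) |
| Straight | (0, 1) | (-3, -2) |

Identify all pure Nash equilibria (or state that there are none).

(Swerve, Swerve): Nation A prefers Straight (0 > -1) — not an equilibrium.
(Swerve, Straight): Nation A gets 1 ≥ -3 from Straight, and Nation B gets -1 ≥ -1 from Swerve — Nash equilibrium.
(Straight, Swerve): Nation A gets 0 ≥ -1 from Swerve, and Nation B gets 1 ≥ -2 from Straight — Nash equilibrium.
(Straight, Straight): Nation A prefers Swerve (1 > -3); Nation B prefers Swerve (1 > -2) — not an equilibrium.

(Swerve, Straight) and (Straight, Swerve)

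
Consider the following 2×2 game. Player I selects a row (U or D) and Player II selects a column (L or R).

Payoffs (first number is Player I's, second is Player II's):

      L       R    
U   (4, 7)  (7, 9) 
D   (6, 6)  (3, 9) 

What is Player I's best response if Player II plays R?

Against R, Player I earns 7 from U and 3 from D.
So U is the best response.

U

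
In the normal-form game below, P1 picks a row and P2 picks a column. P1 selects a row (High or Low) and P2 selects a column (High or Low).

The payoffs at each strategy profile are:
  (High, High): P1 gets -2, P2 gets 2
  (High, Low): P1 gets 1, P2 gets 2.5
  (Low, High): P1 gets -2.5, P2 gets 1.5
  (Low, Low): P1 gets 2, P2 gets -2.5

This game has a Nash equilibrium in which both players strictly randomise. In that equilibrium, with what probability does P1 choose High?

8/9

Let x be the probability that P1 plays High. In a completely mixed equilibrium, P2 must be indifferent between High and Low.
P2's expected payoff from High is 2x + 1.5(1−x); from Low it is 2.5x − 2.5(1−x).
Setting these equal: 0.5x + 1.5 = 5x − 2.5, so x = 8/9.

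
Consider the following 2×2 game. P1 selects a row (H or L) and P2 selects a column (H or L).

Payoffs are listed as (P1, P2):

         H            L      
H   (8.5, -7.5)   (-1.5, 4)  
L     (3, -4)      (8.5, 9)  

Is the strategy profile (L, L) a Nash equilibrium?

At (L, L), P1 earns 8.5; switching to H would give -1.5, so P1 has no profitable deviation.
P2 earns 9; switching to H would give -4, so P2 has no profitable deviation.
Neither player can gain by a unilateral deviation, so this profile is a Nash equilibrium.

Yes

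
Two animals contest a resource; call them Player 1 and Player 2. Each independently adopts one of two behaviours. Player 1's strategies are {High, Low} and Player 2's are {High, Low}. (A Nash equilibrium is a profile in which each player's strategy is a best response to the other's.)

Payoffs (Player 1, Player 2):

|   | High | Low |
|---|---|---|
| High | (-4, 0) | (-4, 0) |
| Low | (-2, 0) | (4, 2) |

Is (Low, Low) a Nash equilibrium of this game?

Yes

At (Low, Low), Player 1 earns 4; switching to High would give -4, so Player 1 has no profitable deviation.
Player 2 earns 2; switching to High would give 0, so Player 2 has no profitable deviation.
Neither player can gain by a unilateral deviation, so this profile is a Nash equilibrium.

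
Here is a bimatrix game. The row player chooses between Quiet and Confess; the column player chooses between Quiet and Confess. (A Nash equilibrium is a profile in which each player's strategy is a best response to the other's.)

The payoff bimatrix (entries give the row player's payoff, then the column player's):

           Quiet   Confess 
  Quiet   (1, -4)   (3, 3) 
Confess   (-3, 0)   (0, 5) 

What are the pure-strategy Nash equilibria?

(Quiet, Quiet): the column player prefers Confess (3 > -4) — not an equilibrium.
(Quiet, Confess): the row player gets 3 ≥ 0 from Confess, and the column player gets 3 ≥ -4 from Quiet — Nash equilibrium.
(Confess, Quiet): the row player prefers Quiet (1 > -3); the column player prefers Confess (5 > 0) — not an equilibrium.
(Confess, Confess): the row player prefers Quiet (3 > 0) — not an equilibrium.

(Quiet, Confess)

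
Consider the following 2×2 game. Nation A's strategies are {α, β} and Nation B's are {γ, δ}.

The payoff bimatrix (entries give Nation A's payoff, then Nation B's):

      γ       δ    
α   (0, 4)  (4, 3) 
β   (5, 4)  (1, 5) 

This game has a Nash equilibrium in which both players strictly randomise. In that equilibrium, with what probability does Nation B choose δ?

Let q be the probability that Nation B plays γ. In a completely mixed equilibrium, Nation A must be indifferent between α and β.
Nation A's expected payoff from α is 4(1−q); from β it is 5q + (1−q).
Setting these equal: −4q + 4 = 4q + 1, so q = 3/8.
Therefore Nation B plays δ with probability 1 − 3/8 = 5/8.

5/8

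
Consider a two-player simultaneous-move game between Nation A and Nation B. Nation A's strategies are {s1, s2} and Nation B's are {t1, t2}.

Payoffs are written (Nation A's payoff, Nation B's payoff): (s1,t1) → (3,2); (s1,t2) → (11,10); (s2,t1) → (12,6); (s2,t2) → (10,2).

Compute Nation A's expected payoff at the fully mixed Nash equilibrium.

51/5

First find y, the probability Nation B plays t1, from Nation A's indifference between s1 and s2: 3y + 11(1−y) = 12y + 10(1−y), giving y = 1/10.
Since Nation A is indifferent in equilibrium, Nation A's expected payoff equals the payoff from either row against (1/10, 9/10). Using s1: 3(1/10) + 11(9/10) = 51/5.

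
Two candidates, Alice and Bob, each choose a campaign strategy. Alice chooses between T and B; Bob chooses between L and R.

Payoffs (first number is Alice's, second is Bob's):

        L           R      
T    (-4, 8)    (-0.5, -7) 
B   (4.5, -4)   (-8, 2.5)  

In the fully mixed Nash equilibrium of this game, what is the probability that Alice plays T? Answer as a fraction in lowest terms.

13/43

Let r be the probability that Alice plays T. In a completely mixed equilibrium, Bob must be indifferent between L and R.
Bob's expected payoff from L is 8r − 4(1−r); from R it is −7r + 2.5(1−r).
Setting these equal: 12r − 4 = −9.5r + 2.5, so r = 13/43.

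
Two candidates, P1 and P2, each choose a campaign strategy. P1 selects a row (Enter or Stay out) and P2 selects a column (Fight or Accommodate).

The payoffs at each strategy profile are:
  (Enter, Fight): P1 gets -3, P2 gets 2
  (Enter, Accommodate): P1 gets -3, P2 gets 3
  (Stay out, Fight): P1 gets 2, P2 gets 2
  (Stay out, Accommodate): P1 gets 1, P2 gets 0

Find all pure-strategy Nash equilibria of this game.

(Enter, Fight): P1 prefers Stay out (2 > -3); P2 prefers Accommodate (3 > 2) — not an equilibrium.
(Enter, Accommodate): P1 prefers Stay out (1 > -3) — not an equilibrium.
(Stay out, Fight): P1 gets 2 ≥ -3 from Enter, and P2 gets 2 ≥ 0 from Accommodate — Nash equilibrium.
(Stay out, Accommodate): P2 prefers Fight (2 > 0) — not an equilibrium.

(Stay out, Fight)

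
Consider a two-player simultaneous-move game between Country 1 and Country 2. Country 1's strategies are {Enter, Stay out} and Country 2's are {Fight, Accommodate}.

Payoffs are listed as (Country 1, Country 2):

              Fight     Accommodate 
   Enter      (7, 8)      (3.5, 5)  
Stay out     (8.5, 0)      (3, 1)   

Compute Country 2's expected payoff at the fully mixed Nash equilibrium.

First find p, the probability Country 1 plays Enter, from Country 2's indifference between Fight and Accommodate: 8p = 5p + (1−p), giving p = 1/4.
Since Country 2 is indifferent in equilibrium, Country 2's expected payoff equals the payoff from either column against (1/4, 3/4). Using Fight: 8(1/4) = 2.

2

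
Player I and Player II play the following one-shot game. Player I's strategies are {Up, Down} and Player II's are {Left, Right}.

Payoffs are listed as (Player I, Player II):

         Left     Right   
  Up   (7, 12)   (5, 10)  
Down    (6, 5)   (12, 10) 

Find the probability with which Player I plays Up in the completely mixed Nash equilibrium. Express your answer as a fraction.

5/7

Let r be the probability that Player I plays Up. In a completely mixed equilibrium, Player II must be indifferent between Left and Right.
Player II's expected payoff from Left is 12r + 5(1−r); from Right it is 10r + 10(1−r).
Setting these equal: 7r + 5 = 10, so r = 5/7.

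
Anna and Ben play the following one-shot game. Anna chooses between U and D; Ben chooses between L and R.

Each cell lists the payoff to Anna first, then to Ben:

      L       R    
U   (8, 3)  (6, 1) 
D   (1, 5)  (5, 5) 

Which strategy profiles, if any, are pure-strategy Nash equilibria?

(U, L)

(U, L): Anna gets 8 ≥ 1 from D, and Ben gets 3 ≥ 1 from R — Nash equilibrium.
(U, R): Ben prefers L (3 > 1) — not an equilibrium.
(D, L): Anna prefers U (8 > 1) — not an equilibrium.
(D, R): Anna prefers U (6 > 5) — not an equilibrium.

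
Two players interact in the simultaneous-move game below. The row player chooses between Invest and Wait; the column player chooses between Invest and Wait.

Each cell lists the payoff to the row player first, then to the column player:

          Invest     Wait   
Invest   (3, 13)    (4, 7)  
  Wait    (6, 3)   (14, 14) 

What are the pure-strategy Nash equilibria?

(Invest, Invest): the row player prefers Wait (6 > 3) — not an equilibrium.
(Invest, Wait): the row player prefers Wait (14 > 4); the column player prefers Invest (13 > 7) — not an equilibrium.
(Wait, Invest): the column player prefers Wait (14 > 3) — not an equilibrium.
(Wait, Wait): the row player gets 14 ≥ 4 from Invest, and the column player gets 14 ≥ 3 from Invest — Nash equilibrium.

(Wait, Wait)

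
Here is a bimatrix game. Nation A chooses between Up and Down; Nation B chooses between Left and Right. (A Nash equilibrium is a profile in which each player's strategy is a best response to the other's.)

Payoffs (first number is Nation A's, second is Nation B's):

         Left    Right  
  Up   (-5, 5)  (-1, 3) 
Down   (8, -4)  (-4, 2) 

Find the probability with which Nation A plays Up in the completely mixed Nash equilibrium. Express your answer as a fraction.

3/4

Let r be the probability that Nation A plays Up. In a completely mixed equilibrium, Nation B must be indifferent between Left and Right.
Nation B's expected payoff from Left is 5r − 4(1−r); from Right it is 3r + 2(1−r).
Setting these equal: 9r − 4 = r + 2, so r = 3/4.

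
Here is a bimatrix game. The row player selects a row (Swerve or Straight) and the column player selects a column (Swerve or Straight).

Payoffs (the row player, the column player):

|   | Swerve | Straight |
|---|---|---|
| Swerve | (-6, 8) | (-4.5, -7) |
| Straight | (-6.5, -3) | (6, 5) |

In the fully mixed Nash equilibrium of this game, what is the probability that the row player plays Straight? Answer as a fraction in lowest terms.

Let r be the probability that the row player plays Swerve. In a completely mixed equilibrium, the column player must be indifferent between Swerve and Straight.
The column player's expected payoff from Swerve is 8r − 3(1−r); from Straight it is −7r + 5(1−r).
Setting these equal: 11r − 3 = −12r + 5, so r = 8/23.
Therefore the row player plays Straight with probability 1 − 8/23 = 15/23.

15/23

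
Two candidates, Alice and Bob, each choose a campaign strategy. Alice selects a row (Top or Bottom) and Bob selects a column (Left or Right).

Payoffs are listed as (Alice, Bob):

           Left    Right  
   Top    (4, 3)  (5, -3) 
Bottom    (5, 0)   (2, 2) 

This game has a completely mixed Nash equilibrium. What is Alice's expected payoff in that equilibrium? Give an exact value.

First find y, the probability Bob plays Left, from Alice's indifference between Top and Bottom: 4y + 5(1−y) = 5y + 2(1−y), giving y = 3/4.
Since Alice is indifferent in equilibrium, Alice's expected payoff equals the payoff from either row against (3/4, 1/4). Using Top: 4(3/4) + 5(1/4) = 17/4.

17/4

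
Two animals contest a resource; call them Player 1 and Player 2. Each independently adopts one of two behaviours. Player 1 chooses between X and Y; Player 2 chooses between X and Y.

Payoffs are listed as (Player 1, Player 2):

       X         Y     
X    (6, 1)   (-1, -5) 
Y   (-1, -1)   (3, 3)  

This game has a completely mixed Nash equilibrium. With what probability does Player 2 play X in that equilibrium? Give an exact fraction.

4/11

Let c be the probability that Player 2 plays X. In a completely mixed equilibrium, Player 1 must be indifferent between X and Y.
Player 1's expected payoff from X is 6c − (1−c); from Y it is −c + 3(1−c).
Setting these equal: 7c − 1 = −4c + 3, so c = 4/11.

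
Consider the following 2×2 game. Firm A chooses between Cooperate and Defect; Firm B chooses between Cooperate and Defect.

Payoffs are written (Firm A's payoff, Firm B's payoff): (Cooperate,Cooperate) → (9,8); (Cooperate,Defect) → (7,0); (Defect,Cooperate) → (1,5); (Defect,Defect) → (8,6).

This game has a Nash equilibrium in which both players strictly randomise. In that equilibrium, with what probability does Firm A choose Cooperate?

Let p be the probability that Firm A plays Cooperate. In a completely mixed equilibrium, Firm B must be indifferent between Cooperate and Defect.
Firm B's expected payoff from Cooperate is 8p + 5(1−p); from Defect it is 6(1−p).
Setting these equal: 3p + 5 = −6p + 6, so p = 1/9.

1/9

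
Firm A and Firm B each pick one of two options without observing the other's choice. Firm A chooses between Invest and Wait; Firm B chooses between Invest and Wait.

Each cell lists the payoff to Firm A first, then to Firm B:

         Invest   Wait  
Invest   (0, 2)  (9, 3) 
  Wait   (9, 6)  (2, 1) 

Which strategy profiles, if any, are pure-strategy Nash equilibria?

(Invest, Wait) and (Wait, Invest)

(Invest, Invest): Firm A prefers Wait (9 > 0); Firm B prefers Wait (3 > 2) — not an equilibrium.
(Invest, Wait): Firm A gets 9 ≥ 2 from Wait, and Firm B gets 3 ≥ 2 from Invest — Nash equilibrium.
(Wait, Invest): Firm A gets 9 ≥ 0 from Invest, and Firm B gets 6 ≥ 1 from Wait — Nash equilibrium.
(Wait, Wait): Firm A prefers Invest (9 > 2); Firm B prefers Invest (6 > 1) — not an equilibrium.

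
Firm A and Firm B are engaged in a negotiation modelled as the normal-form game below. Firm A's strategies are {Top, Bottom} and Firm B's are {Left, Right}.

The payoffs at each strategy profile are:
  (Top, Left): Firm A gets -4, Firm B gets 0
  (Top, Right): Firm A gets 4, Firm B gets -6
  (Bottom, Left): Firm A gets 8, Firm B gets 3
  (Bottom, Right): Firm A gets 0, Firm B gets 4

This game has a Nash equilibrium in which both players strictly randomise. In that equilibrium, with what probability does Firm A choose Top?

Let p be the probability that Firm A plays Top. In a completely mixed equilibrium, Firm B must be indifferent between Left and Right.
Firm B's expected payoff from Left is 3(1−p); from Right it is −6p + 4(1−p).
Setting these equal: −3p + 3 = −10p + 4, so p = 1/7.

1/7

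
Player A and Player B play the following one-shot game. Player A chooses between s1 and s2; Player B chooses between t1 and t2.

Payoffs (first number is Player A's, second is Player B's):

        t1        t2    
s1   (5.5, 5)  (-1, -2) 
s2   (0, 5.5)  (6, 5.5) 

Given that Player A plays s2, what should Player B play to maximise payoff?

Against s2, Player B earns 5.5 from t1 and 5.5 from t2.
So either strategy is a best response.

either — both t1 and t2 are best responses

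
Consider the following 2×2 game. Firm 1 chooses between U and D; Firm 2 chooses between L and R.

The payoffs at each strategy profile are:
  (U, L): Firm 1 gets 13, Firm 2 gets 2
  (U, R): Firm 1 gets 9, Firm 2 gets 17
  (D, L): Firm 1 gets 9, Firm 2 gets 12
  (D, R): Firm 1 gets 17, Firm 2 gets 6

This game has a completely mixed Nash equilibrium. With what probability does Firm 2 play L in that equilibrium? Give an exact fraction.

Let q be the probability that Firm 2 plays L. In a completely mixed equilibrium, Firm 1 must be indifferent between U and D.
Firm 1's expected payoff from U is 13q + 9(1−q); from D it is 9q + 17(1−q).
Setting these equal: 4q + 9 = −8q + 17, so q = 2/3.

2/3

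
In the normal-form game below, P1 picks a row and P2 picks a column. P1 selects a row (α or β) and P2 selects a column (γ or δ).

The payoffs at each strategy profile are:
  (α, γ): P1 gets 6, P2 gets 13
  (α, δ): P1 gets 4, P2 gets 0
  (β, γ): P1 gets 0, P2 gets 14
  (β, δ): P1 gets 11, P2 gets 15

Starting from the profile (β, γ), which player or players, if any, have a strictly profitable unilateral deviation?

P1 at (β, γ) earns 0; deviating to α yields 6 — a strict improvement.
P2 earns 14; deviating to δ yields 15 — a strict improvement.
Both P1 and P2 have strictly profitable deviations.

Both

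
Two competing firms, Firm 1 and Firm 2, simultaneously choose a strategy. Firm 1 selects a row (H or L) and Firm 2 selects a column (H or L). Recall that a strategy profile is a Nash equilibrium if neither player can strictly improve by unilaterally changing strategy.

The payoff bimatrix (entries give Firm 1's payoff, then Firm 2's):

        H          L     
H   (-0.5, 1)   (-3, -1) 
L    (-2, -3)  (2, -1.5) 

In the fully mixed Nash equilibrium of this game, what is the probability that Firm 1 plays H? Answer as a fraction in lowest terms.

Let p be the probability that Firm 1 plays H. In a completely mixed equilibrium, Firm 2 must be indifferent between H and L.
Firm 2's expected payoff from H is p − 3(1−p); from L it is −p − 1.5(1−p).
Setting these equal: 4p − 3 = 0.5p − 1.5, so p = 3/7.

3/7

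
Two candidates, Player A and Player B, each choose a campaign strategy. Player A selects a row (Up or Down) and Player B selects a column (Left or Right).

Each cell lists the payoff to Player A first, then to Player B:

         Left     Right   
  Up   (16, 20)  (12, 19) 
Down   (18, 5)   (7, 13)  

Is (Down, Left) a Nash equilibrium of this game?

No

At (Down, Left), Player A earns 18; switching to Up would give 16, so Player A has no profitable deviation.
Player B earns 5; switching to Right would give 13, so Player B would deviate.
Since at least one player can profitably deviate, this is not a Nash equilibrium.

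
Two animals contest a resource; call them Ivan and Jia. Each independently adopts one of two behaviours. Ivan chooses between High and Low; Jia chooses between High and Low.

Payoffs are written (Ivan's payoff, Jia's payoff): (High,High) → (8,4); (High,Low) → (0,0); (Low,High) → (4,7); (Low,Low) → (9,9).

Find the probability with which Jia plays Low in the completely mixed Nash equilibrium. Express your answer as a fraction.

4/13

Let c be the probability that Jia plays High. In a completely mixed equilibrium, Ivan must be indifferent between High and Low.
Ivan's expected payoff from High is 8c; from Low it is 4c + 9(1−c).
Setting these equal: 8c = −5c + 9, so c = 9/13.
Therefore Jia plays Low with probability 1 − 9/13 = 4/13.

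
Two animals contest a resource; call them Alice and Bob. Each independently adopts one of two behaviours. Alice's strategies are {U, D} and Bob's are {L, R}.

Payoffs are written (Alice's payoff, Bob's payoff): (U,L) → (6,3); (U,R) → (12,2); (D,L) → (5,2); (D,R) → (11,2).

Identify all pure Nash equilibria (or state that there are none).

(U, L): Alice gets 6 ≥ 5 from D, and Bob gets 3 ≥ 2 from R — Nash equilibrium.
(U, R): Bob prefers L (3 > 2) — not an equilibrium.
(D, L): Alice prefers U (6 > 5) — not an equilibrium.
(D, R): Alice prefers U (12 > 11) — not an equilibrium.

(U, L)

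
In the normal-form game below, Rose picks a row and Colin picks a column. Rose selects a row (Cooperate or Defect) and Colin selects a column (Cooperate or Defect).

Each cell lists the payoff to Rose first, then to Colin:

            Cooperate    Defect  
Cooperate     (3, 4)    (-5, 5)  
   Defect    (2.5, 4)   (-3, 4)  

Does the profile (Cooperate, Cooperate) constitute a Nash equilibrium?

At (Cooperate, Cooperate), Rose earns 3; switching to Defect would give 2.5, so Rose has no profitable deviation.
Colin earns 4; switching to Defect would give 5, so Colin would deviate.
Since at least one player can profitably deviate, this is not a Nash equilibrium.

No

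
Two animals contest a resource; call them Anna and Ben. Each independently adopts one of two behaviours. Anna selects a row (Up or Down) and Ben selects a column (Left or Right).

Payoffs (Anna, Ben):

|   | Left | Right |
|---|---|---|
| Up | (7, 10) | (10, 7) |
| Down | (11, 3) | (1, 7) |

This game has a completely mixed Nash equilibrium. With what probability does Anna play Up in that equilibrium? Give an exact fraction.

4/7

Let x be the probability that Anna plays Up. In a completely mixed equilibrium, Ben must be indifferent between Left and Right.
Ben's expected payoff from Left is 10x + 3(1−x); from Right it is 7x + 7(1−x).
Setting these equal: 7x + 3 = 7, so x = 4/7.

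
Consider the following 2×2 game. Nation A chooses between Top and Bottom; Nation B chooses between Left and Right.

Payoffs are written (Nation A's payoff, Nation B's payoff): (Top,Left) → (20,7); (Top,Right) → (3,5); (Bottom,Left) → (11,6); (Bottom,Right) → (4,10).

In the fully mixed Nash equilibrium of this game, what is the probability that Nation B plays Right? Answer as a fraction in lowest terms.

Let q be the probability that Nation B plays Left. In a completely mixed equilibrium, Nation A must be indifferent between Top and Bottom.
Nation A's expected payoff from Top is 20q + 3(1−q); from Bottom it is 11q + 4(1−q).
Setting these equal: 17q + 3 = 7q + 4, so q = 1/10.
Therefore Nation B plays Right with probability 1 − 1/10 = 9/10.

9/10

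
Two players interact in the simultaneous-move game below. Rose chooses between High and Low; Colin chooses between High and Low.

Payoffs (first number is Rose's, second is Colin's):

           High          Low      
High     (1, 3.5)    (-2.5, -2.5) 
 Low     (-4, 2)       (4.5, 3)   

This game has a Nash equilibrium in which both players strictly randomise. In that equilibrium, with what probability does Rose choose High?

1/7

Let r be the probability that Rose plays High. In a completely mixed equilibrium, Colin must be indifferent between High and Low.
Colin's expected payoff from High is 3.5r + 2(1−r); from Low it is −2.5r + 3(1−r).
Setting these equal: 1.5r + 2 = −5.5r + 3, so r = 1/7.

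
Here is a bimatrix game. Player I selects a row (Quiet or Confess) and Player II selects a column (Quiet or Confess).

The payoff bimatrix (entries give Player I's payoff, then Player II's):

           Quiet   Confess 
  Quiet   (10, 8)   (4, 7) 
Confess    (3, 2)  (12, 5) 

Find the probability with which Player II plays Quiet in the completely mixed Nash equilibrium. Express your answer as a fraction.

Let c be the probability that Player II plays Quiet. In a completely mixed equilibrium, Player I must be indifferent between Quiet and Confess.
Player I's expected payoff from Quiet is 10c + 4(1−c); from Confess it is 3c + 12(1−c).
Setting these equal: 6c + 4 = −9c + 12, so c = 8/15.

8/15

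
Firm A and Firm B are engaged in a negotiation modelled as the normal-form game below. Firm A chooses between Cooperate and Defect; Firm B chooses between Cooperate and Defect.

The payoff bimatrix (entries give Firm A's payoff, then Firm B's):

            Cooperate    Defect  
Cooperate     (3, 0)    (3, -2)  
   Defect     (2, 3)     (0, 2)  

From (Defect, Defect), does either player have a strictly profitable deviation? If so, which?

Firm A at (Defect, Defect) earns 0; deviating to Cooperate yields 3 — a strict improvement.
Firm B earns 2; deviating to Cooperate yields 3 — a strict improvement.
Both Firm A and Firm B have strictly profitable deviations.

Both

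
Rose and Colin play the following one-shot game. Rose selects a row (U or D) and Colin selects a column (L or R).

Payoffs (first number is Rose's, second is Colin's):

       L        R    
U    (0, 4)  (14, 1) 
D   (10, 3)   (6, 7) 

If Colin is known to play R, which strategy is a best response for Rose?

Against R, Rose earns 14 from U and 6 from D.
So U is the best response.

U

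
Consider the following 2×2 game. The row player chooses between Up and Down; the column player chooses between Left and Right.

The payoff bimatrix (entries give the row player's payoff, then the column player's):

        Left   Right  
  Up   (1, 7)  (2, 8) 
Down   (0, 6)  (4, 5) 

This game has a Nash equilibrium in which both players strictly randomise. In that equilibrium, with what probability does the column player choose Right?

1/3

Let q be the probability that the column player plays Left. In a completely mixed equilibrium, the row player must be indifferent between Up and Down.
The row player's expected payoff from Up is q + 2(1−q); from Down it is 4(1−q).
Setting these equal: −q + 2 = −4q + 4, so q = 2/3.
Therefore the column player plays Right with probability 1 − 2/3 = 1/3.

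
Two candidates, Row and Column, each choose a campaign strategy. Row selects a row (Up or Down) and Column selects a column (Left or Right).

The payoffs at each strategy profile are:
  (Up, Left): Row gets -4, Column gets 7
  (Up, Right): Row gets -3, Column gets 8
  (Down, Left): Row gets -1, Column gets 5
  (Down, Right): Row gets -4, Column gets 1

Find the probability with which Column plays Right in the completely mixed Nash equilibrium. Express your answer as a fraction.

Let c be the probability that Column plays Left. In a completely mixed equilibrium, Row must be indifferent between Up and Down.
Row's expected payoff from Up is −4c − 3(1−c); from Down it is −c − 4(1−c).
Setting these equal: −c − 3 = 3c − 4, so c = 1/4.
Therefore Column plays Right with probability 1 − 1/4 = 3/4.

3/4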